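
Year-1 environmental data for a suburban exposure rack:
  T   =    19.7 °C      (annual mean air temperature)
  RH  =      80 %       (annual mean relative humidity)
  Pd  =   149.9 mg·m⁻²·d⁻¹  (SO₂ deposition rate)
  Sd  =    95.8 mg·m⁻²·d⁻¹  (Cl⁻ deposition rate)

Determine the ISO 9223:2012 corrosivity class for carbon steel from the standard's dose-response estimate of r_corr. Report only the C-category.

C5

carbon steel: T>10 °C ⇒ hinge -0.054·(19.7−10) = -0.5238
  Pd branch = 1.77·Pd^0.52·e^(0.02·RH+f) = 70.27 μm/a
  Cl⁻ term: 0.102·95.8^0.62·exp(0.033·80+0.04·19.7) = 53.19
  r_corr = 70.27 + 53.19 = 123.5 μm/a
Category bounds: 80…200 μm/a bracket r_corr ⇒ C5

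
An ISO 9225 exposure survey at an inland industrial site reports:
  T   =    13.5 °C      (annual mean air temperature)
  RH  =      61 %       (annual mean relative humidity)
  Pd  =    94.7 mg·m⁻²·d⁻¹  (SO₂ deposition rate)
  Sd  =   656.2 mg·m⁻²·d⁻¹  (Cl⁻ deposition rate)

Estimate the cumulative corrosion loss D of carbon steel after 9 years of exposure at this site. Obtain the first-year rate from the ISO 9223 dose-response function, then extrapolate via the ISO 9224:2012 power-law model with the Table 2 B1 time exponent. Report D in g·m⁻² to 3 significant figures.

D(9) = 3.12e+03 g·m⁻²

carbon steel: f(T) = -0.054·(T−10) [T>10 °C] = -0.1890
  SO₂ term: 1.77·94.7^0.52·exp(0.02·61-0.1890) = 52.9
  Cl⁻ term: 0.102·656.2^0.62·exp(0.033·61+0.04·13.5) = 73.1
  r_corr = 52.9 + 73.1 = 126 μm/a
Long-term exponent b (ISO 9224 Table 2, B1) = 0.523
  D(9) = 126 × 9^0.523 = 126 × 3.156 = 397.6 μm
  Mass loss = 397.6 μm × 7.85 g/cm³ = 3121 g·m⁻²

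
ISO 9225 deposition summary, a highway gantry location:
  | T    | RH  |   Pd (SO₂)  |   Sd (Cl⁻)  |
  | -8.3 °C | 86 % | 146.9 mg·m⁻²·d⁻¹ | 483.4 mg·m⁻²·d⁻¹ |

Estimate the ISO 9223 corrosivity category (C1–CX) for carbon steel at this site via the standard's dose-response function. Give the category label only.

C4

carbon steel: f(T) = +0.150·(T−10) [T≤10 °C] = -2.7450
  sulphur-dioxide contribution → 8.505 μm/a
  chloride contribution → 57.7 μm/a
  ⇒ r_corr(carbon steel) = 66.21 μm/a
66.2 μm/a falls in (50, 80] for carbon steel → category C4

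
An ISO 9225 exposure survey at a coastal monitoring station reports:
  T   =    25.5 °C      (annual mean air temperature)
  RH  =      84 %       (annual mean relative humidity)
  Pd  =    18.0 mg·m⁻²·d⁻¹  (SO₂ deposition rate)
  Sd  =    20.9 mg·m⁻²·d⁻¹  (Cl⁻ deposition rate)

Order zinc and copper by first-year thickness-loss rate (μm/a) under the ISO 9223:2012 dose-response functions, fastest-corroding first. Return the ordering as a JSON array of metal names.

zinc: temperature factor f = -0.071·(15.5) = -1.1005
  Pd branch = 0.0129·Pd^0.44·e^(0.046·RH+f) = 0.7296 μm/a
  Cl⁻ term: 0.0175·20.9^0.57·exp(0.008·84+0.085·25.5) = 1.693
  sum: 0.7296 + 1.693 → r_corr = 2.423 μm/a
copper: T>10 °C ⇒ hinge -0.080·(25.5−10) = -1.2400
  SO₂ term: 0.0053·18.0^0.26·exp(0.059·84-1.2400) = 0.4618
  Cl⁻ term: 0.01025·20.9^0.27·exp(0.036·84+0.049·25.5) = 1.672
  sum: 0.4618 + 1.672 → r_corr = 2.133 μm/a
Ordering by μm/a: zinc (2.42) > copper (2.13)

["zinc", "copper"]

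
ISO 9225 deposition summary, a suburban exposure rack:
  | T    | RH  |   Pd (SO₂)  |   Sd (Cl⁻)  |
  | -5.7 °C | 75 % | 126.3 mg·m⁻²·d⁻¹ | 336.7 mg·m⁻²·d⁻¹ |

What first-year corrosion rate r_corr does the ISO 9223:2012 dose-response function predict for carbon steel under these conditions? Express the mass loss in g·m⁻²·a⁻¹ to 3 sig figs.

carbon steel: temperature factor f = +0.150·(-15.7) = -2.3550
  SO₂ term: 1.77·126.3^0.52·exp(0.02·75-2.3550) = 9.319
  Cl⁻ term: 0.102·336.7^0.62·exp(0.033·75+0.04·-5.7) = 35.59
  sum: 9.319 + 35.59 → r_corr = 44.91 μm/a
Convert to mass loss: 44.91 μm/a × 7.85 g/cm³ = 352.6 g·m⁻²·a⁻¹

r_corr = 353 g·m⁻²·a⁻¹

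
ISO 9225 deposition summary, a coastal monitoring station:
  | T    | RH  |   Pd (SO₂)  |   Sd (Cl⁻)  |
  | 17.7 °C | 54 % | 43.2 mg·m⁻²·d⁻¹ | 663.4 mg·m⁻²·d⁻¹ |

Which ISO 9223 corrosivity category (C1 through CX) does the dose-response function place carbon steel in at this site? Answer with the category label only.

carbon steel: temperature factor f = -0.054·(7.7) = -0.4158
  SO₂ term: 1.77·43.2^0.52·exp(0.02·54-0.4158) = 24.37
  Sd branch = 0.102·Sd^0.62·e^(0.033·RH+0.04·T) = 69.1 μm/a
  r_corr = 24.37 + 69.1 = 93.47 μm/a
Category bounds: 80…200 μm/a bracket r_corr ⇒ C5

C5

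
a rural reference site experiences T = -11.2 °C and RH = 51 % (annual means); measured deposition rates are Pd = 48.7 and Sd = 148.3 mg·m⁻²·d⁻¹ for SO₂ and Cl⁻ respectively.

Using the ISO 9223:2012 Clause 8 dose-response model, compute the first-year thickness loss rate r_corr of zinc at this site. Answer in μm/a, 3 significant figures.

r_corr = 0.508 μm/a

zinc: T≤10 °C ⇒ hinge +0.038·(-11.2−10) = -0.8056
  sulphur-dioxide contribution → 0.3327 μm/a
  chloride contribution → 0.1755 μm/a
  ⇒ r_corr(zinc) = 0.5083 μm/a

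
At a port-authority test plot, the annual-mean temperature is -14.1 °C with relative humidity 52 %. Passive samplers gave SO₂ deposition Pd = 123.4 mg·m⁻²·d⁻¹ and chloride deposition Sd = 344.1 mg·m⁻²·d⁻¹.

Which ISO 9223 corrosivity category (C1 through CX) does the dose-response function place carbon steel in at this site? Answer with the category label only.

carbon steel: T≤10 °C ⇒ hinge +0.150·(-14.1−10) = -3.6150
  SO₂ term: 1.77·123.4^0.52·exp(0.02·52-3.6150) = 1.649
  Cl⁻ term: 0.102·344.1^0.62·exp(0.033·52+0.04·-14.1) = 12.07
  sum: 1.649 + 12.07 → r_corr = 13.72 μm/a
ISO 9223 Table 2 (carbon steel): 1.3 < 13.7 ≤ 25 μm/a ⇒ C2

C2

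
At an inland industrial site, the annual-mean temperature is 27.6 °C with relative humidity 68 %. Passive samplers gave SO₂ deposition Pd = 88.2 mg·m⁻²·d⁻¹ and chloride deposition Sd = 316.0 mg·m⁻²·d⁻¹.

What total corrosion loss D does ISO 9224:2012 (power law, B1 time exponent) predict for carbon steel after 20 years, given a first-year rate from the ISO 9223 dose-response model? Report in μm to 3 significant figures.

D(20) = 624 μm

carbon steel: T>10 °C ⇒ hinge -0.054·(27.6−10) = -0.9504
  SO₂ term: 1.77·88.2^0.52·exp(0.02·68-0.9504) = 27.38
  Cl⁻ term: 0.102·316.0^0.62·exp(0.033·68+0.04·27.6) = 102.9
  r_corr = 27.38 + 102.9 = 130.3 μm/a
ISO 9224: D(t) = r_corr · t^b with b = 0.523 (carbon steel, B1)
  D(20) = 130.3 × 20^0.523 = 130.3 × 4.791 = 624.2 μm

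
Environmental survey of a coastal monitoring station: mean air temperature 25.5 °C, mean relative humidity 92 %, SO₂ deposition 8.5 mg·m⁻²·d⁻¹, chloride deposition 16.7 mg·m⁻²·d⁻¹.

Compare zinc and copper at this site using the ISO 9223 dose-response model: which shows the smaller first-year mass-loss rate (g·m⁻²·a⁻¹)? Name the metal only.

zinc

zinc: T>10 °C ⇒ hinge -0.071·(25.5−10) = -1.1005
  sulphur-dioxide contribution → 0.7578 μm/a
  chloride contribution → 1.588 μm/a
  ⇒ r_corr(zinc) = 2.346 μm/a
  mass loss = 2.346 μm/a × 7.14 g/cm³ = 16.75 g·m⁻²·a⁻¹
copper: f(T) = -0.080·(T−10) [T>10 °C] = -1.2400
  sulphur-dioxide contribution → 0.6092 μm/a
  chloride contribution → 2.098 μm/a
  total first-year rate 2.708 μm/a
  mass loss = 2.708 μm/a × 8.96 g/cm³ = 24.26 g·m⁻²·a⁻¹
Ordering by g·m⁻²·a⁻¹: copper (24.3) > zinc (16.8)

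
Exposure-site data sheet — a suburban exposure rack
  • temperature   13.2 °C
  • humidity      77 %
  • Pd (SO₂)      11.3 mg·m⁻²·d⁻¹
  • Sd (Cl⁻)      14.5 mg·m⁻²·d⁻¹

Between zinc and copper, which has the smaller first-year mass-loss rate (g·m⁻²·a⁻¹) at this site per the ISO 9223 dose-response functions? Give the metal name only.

zinc: T>10 °C ⇒ hinge -0.071·(13.2−10) = -0.2272
  Pd branch = 0.0129·Pd^0.44·e^(0.046·RH+f) = 1.032 μm/a
  Sd branch = 0.0175·Sd^0.57·e^(0.008·RH+0.085·T) = 0.4569 μm/a
  r_corr = 1.032 + 0.4569 = 1.489 μm/a
  mass loss = 1.489 μm/a × 7.14 g/cm³ = 10.63 g·m⁻²·a⁻¹
copper: T>10 °C ⇒ hinge -0.080·(13.2−10) = -0.2560
  SO₂ term: 0.0053·11.3^0.26·exp(0.059·77-0.2560) = 0.7243
  Sd branch = 0.01025·Sd^0.27·e^(0.036·RH+0.049·T) = 0.6443 μm/a
  sum: 0.7243 + 0.6443 → r_corr = 1.369 μm/a
  mass loss = 1.369 μm/a × 8.96 g/cm³ = 12.26 g·m⁻²·a⁻¹
Ordering by g·m⁻²·a⁻¹: copper (12.3) > zinc (10.6)

zinc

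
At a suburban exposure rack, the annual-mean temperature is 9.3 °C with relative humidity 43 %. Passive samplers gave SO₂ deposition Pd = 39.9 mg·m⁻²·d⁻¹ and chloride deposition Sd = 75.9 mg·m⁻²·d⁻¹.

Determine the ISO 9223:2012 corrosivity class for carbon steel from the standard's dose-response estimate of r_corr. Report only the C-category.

carbon steel: f(T) = +0.150·(T−10) [T≤10 °C] = -0.1050
  SO₂ term: 1.77·39.9^0.52·exp(0.02·43-0.1050) = 25.61
  Cl⁻ term: 0.102·75.9^0.62·exp(0.033·43+0.04·9.3) = 8.957
  sum: 25.61 + 8.957 → r_corr = 34.56 μm/a
ISO 9223 Table 2 (carbon steel): 25 < 34.6 ≤ 50 μm/a ⇒ C3

C3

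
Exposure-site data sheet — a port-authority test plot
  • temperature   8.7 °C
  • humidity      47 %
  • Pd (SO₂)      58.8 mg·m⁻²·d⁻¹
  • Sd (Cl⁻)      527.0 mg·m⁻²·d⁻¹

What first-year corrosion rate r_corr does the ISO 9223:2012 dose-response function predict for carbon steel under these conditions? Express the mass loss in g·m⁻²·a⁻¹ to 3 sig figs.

r_corr = 504 g·m⁻²·a⁻¹

carbon steel: f(T) = +0.150·(T−10) [T≤10 °C] = -0.1950
  sulphur-dioxide contribution → 31.02 μm/a
  chloride contribution → 33.18 μm/a
  ⇒ r_corr(carbon steel) = 64.19 μm/a
Convert to mass loss: 64.19 μm/a × 7.85 g/cm³ = 503.9 g·m⁻²·a⁻¹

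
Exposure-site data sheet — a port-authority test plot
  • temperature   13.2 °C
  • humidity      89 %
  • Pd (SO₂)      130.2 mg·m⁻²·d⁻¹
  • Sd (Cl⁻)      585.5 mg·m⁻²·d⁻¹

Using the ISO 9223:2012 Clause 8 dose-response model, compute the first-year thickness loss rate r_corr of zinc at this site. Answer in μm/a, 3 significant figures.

zinc: temperature factor f = -0.071·(3.2) = -0.2272
  SO₂ term: 0.0129·130.2^0.44·exp(0.046·89-0.2272) = 5.252
  Sd branch = 0.0175·Sd^0.57·e^(0.008·RH+0.085·T) = 4.14 μm/a
  sum: 5.252 + 4.14 → r_corr = 9.393 μm/a

r_corr = 9.39 μm/a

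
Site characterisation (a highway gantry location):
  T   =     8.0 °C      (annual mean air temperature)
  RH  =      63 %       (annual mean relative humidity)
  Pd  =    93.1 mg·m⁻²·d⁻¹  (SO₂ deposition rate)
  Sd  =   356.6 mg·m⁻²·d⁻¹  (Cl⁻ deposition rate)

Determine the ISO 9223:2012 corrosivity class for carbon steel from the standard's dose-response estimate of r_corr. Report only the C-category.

C5

carbon steel: temperature factor f = +0.150·(-2.0) = -0.3000
  SO₂ term: 1.77·93.1^0.52·exp(0.02·63-0.3000) = 48.84
  Sd branch = 0.102·Sd^0.62·e^(0.033·RH+0.04·T) = 42.94 μm/a
  r_corr = 48.84 + 42.94 = 91.77 μm/a
ISO 9223 Table 2 (carbon steel): 80 < 91.8 ≤ 200 μm/a ⇒ C5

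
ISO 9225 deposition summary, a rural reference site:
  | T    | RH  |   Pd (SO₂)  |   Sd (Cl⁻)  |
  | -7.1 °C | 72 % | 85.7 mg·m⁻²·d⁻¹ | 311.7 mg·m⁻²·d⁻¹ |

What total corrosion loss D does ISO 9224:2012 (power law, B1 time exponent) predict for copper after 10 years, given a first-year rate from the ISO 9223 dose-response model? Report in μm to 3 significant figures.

copper: temperature factor f = +0.126·(-17.1) = -2.1546
  sulphur-dioxide contribution → 0.1368 μm/a
  chloride contribution → 0.4557 μm/a
  ⇒ r_corr(copper) = 0.5924 μm/a
Power-law: D(10) = r_corr · 10^0.667
  D(10) = 0.5924 × 10^0.667 = 0.5924 × 4.645 = 2.752 μm

D(10) = 2.75 μm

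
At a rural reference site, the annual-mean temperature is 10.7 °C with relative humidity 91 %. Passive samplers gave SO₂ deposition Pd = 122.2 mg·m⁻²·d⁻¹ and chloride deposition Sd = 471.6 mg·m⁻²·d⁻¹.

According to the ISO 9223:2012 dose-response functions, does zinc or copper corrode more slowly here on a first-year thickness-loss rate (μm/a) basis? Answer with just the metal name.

copper

zinc: temperature factor f = -0.071·(0.7) = -0.0497
  sulphur-dioxide contribution → 6.688 μm/a
  chloride contribution → 3.007 μm/a
  ⇒ r_corr(zinc) = 9.695 μm/a
copper: temperature factor f = -0.080·(0.7) = -0.0560
  sulphur-dioxide contribution → 3.753 μm/a
  chloride contribution → 2.416 μm/a
  ⇒ r_corr(copper) = 6.168 μm/a
Ordering by μm/a: zinc (9.69) > copper (6.17)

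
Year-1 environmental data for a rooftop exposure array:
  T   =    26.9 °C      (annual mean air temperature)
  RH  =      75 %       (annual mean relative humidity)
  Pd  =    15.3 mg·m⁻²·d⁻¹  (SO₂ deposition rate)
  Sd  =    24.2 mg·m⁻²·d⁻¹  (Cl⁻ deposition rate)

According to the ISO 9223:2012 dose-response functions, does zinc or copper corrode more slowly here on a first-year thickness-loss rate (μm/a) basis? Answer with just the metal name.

zinc: temperature factor f = -0.071·(16.9) = -1.1999
  SO₂ term: 0.0129·15.3^0.44·exp(0.046·75-1.1999) = 0.4065
  Sd branch = 0.0175·Sd^0.57·e^(0.008·RH+0.085·T) = 1.929 μm/a
  r_corr = 0.4065 + 1.929 = 2.336 μm/a
copper: T>10 °C ⇒ hinge -0.080·(26.9−10) = -1.3520
  SO₂ term: 0.0053·15.3^0.26·exp(0.059·75-1.3520) = 0.2327
  Cl⁻ term: 0.01025·24.2^0.27·exp(0.036·75+0.049·26.9) = 1.347
  r_corr = 0.2327 + 1.347 = 1.58 μm/a
Ordering by μm/a: zinc (2.34) > copper (1.58)

copper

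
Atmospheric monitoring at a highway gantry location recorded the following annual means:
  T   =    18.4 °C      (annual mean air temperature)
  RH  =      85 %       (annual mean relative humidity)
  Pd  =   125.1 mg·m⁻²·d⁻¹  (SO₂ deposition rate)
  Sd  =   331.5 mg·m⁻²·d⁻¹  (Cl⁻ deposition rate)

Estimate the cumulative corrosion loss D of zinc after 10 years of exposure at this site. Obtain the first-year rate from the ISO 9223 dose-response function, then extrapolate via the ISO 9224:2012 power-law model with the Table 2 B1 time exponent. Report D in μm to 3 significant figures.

zinc: temperature factor f = -0.071·(8.4) = -0.5964
  SO₂ term: 0.0129·125.1^0.44·exp(0.046·85-0.5964) = 2.968
  Cl⁻ term: 0.0175·331.5^0.57·exp(0.008·85+0.085·18.4) = 4.511
  r_corr = 2.968 + 4.511 = 7.479 μm/a
ISO 9224: D(t) = r_corr · t^b with b = 0.813 (zinc, B1)
  D(10) = 7.479 × 10^0.813 = 7.479 × 6.501 = 48.62 μm

D(10) = 48.6 μm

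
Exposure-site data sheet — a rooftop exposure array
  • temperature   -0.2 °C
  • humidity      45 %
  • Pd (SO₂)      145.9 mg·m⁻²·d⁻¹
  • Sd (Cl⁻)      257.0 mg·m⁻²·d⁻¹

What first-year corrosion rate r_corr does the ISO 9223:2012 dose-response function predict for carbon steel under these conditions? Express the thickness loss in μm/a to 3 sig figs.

r_corr = 26.5 μm/a

carbon steel: T≤10 °C ⇒ hinge +0.150·(-0.2−10) = -1.5300
  SO₂ term: 1.77·145.9^0.52·exp(0.02·45-1.5300) = 12.58
  Sd branch = 0.102·Sd^0.62·e^(0.033·RH+0.04·T) = 13.94 μm/a
  sum: 12.58 + 13.94 → r_corr = 26.52 μm/a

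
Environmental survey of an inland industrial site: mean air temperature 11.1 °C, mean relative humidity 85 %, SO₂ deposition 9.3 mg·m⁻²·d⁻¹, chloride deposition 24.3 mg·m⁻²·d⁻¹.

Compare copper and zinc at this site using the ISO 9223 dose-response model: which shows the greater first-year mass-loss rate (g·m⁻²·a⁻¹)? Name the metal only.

copper: T>10 °C ⇒ hinge -0.080·(11.1−10) = -0.0880
  SO₂ term: 0.0053·9.3^0.26·exp(0.059·85-0.0880) = 1.306
  Cl⁻ term: 0.01025·24.3^0.27·exp(0.036·85+0.049·11.1) = 0.8912
  r_corr = 1.306 + 0.8912 = 2.197 μm/a
  mass loss = 2.197 μm/a × 8.96 g/cm³ = 19.68 g·m⁻²·a⁻¹
zinc: T>10 °C ⇒ hinge -0.071·(11.1−10) = -0.0781
  Pd branch = 0.0129·Pd^0.44·e^(0.046·RH+f) = 1.588 μm/a
  Sd branch = 0.0175·Sd^0.57·e^(0.008·RH+0.085·T) = 0.5469 μm/a
  sum: 1.588 + 0.5469 → r_corr = 2.135 μm/a
  mass loss = 2.135 μm/a × 7.14 g/cm³ = 15.24 g·m⁻²·a⁻¹
Ordering by g·m⁻²·a⁻¹: copper (19.7) > zinc (15.2)

copper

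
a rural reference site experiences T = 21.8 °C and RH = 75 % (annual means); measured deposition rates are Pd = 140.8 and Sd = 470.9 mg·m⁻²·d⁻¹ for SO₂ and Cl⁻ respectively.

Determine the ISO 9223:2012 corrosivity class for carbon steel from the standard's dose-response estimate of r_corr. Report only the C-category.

C5

carbon steel: f(T) = -0.054·(T−10) [T>10 °C] = -0.6372
  Pd branch = 1.77·Pd^0.52·e^(0.02·RH+f) = 54.95 μm/a
  Sd branch = 0.102·Sd^0.62·e^(0.033·RH+0.04·T) = 131.6 μm/a
  sum: 54.95 + 131.6 → r_corr = 186.6 μm/a
Category bounds: 80…200 μm/a bracket r_corr ⇒ C5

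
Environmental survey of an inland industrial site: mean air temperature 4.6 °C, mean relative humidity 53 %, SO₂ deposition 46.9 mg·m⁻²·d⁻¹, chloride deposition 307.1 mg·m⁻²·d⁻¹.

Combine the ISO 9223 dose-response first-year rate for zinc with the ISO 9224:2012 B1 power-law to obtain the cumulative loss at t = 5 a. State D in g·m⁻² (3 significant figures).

D(5) = 44.6 g·m⁻²

zinc: f(T) = +0.038·(T−10) [T≤10 °C] = -0.2052
  Pd branch = 0.0129·Pd^0.44·e^(0.046·RH+f) = 0.654 μm/a
  Cl⁻ term: 0.0175·307.1^0.57·exp(0.008·53+0.085·4.6) = 1.035
  r_corr = 0.654 + 1.035 = 1.689 μm/a
Power-law: D(5) = r_corr · 5^0.813
  D(5) = 1.689 × 5^0.813 = 1.689 × 3.701 = 6.249 μm
  Mass loss = 6.249 μm × 7.14 g/cm³ = 44.61 g·m⁻²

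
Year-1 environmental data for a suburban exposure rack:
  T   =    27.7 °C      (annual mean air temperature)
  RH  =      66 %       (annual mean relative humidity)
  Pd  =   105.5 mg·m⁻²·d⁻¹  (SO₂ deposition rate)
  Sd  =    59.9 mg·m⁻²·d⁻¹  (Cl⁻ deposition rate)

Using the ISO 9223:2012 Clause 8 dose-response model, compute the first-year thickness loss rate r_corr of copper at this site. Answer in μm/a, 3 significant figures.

copper: f(T) = -0.080·(T−10) [T>10 °C] = -1.4160
  Pd branch = 0.0053·Pd^0.26·e^(0.059·RH+f) = 0.2121 μm/a
  Sd branch = 0.01025·Sd^0.27·e^(0.036·RH+0.049·T) = 1.294 μm/a
  r_corr = 0.2121 + 1.294 = 1.506 μm/a

r_corr = 1.51 μm/a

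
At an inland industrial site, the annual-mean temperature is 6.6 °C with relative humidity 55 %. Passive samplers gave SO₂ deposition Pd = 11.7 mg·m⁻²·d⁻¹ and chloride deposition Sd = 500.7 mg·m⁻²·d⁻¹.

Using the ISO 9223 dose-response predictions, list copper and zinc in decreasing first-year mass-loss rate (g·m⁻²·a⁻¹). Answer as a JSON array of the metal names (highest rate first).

["zinc", "copper"]

copper: f(T) = +0.126·(T−10) [T≤10 °C] = -0.4284
  sulphur-dioxide contribution → 0.168 μm/a
  chloride contribution → 0.5495 μm/a
  ⇒ r_corr(copper) = 0.7175 μm/a
  mass loss = 0.7175 μm/a × 8.96 g/cm³ = 6.429 g·m⁻²·a⁻¹
zinc: temperature factor f = +0.038·(-3.4) = -0.1292
  sulphur-dioxide contribution → 0.42 μm/a
  chloride contribution → 1.646 μm/a
  total first-year rate 2.066 μm/a
  mass loss = 2.066 μm/a × 7.14 g/cm³ = 14.75 g·m⁻²·a⁻¹
Ordering by g·m⁻²·a⁻¹: zinc (14.8) > copper (6.43)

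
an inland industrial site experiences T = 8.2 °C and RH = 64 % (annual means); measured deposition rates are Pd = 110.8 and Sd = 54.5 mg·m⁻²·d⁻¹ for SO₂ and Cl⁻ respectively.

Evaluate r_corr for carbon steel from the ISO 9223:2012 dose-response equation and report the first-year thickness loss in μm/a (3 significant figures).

r_corr = 70.2 μm/a

carbon steel: temperature factor f = +0.150·(-1.8) = -0.2700
  SO₂ term: 1.77·110.8^0.52·exp(0.02·64-0.2700) = 56.2
  Cl⁻ term: 0.102·54.5^0.62·exp(0.033·64+0.04·8.2) = 13.96
  r_corr = 56.2 + 13.96 = 70.16 μm/a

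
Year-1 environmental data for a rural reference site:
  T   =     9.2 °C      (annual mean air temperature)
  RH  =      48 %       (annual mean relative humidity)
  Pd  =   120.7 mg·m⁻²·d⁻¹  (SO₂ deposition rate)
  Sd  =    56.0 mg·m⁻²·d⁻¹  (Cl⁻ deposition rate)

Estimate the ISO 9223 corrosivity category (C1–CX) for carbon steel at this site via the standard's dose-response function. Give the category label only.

C4

carbon steel: T≤10 °C ⇒ hinge +0.150·(9.2−10) = -0.1200
  sulphur-dioxide contribution → 49.58 μm/a
  chloride contribution → 8.714 μm/a
  ⇒ r_corr(carbon steel) = 58.29 μm/a
Category bounds: 50…80 μm/a bracket r_corr ⇒ C4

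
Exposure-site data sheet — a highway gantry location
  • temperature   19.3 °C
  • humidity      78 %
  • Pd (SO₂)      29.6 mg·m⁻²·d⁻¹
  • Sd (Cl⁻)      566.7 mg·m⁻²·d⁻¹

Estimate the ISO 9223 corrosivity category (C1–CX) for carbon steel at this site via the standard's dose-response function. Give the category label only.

C5

carbon steel: f(T) = -0.054·(T−10) [T>10 °C] = -0.5022
  sulphur-dioxide contribution → 29.68 μm/a
  chloride contribution → 147.5 μm/a
  ⇒ r_corr(carbon steel) = 177.2 μm/a
Category bounds: 80…200 μm/a bracket r_corr ⇒ C5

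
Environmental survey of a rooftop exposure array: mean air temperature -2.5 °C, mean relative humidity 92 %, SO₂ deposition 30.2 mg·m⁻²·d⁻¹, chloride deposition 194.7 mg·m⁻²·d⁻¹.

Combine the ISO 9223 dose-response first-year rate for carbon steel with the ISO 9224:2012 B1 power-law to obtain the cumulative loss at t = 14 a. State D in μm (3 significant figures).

carbon steel: f(T) = +0.150·(T−10) [T≤10 °C] = -1.8750
  SO₂ term: 1.77·30.2^0.52·exp(0.02·92-1.8750) = 10.05
  Cl⁻ term: 0.102·194.7^0.62·exp(0.033·92+0.04·-2.5) = 50.48
  sum: 10.05 + 50.48 → r_corr = 60.53 μm/a
Long-term exponent b (ISO 9224 Table 2, B1) = 0.523
  D(14) = 60.53 × 14^0.523 = 60.53 × 3.976 = 240.7 μm

D(14) = 241 μm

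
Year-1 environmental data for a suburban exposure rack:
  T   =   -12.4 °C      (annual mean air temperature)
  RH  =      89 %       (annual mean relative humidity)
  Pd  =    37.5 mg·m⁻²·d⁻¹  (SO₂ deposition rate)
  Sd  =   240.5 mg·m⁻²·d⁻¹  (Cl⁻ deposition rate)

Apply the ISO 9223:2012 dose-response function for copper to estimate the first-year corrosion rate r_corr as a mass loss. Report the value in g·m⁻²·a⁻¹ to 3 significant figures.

copper: f(T) = +0.126·(T−10) [T≤10 °C] = -2.8224
  SO₂ term: 0.0053·37.5^0.26·exp(0.059·89-2.8224) = 0.1543
  Cl⁻ term: 0.01025·240.5^0.27·exp(0.036·89+0.049·-12.4) = 0.6043
  sum: 0.1543 + 0.6043 → r_corr = 0.7585 μm/a
Convert to mass loss: 0.7585 μm/a × 8.96 g/cm³ = 6.796 g·m⁻²·a⁻¹

r_corr = 6.80 g·m⁻²·a⁻¹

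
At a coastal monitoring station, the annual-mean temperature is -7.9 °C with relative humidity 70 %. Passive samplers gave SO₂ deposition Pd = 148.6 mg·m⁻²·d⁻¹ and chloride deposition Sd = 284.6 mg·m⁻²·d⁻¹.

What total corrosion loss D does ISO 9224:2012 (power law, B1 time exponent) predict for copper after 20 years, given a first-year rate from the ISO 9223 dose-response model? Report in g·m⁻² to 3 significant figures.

copper: f(T) = +0.126·(T−10) [T≤10 °C] = -2.2554
  sulphur-dioxide contribution → 0.1268 μm/a
  chloride contribution → 0.3978 μm/a
  ⇒ r_corr(copper) = 0.5246 μm/a
Power-law: D(20) = r_corr · 20^0.667
  D(20) = 0.5246 × 20^0.667 = 0.5246 × 7.375 = 3.869 μm
  Mass loss = 3.869 μm × 8.96 g/cm³ = 34.67 g·m⁻²

D(20) = 34.7 g·m⁻²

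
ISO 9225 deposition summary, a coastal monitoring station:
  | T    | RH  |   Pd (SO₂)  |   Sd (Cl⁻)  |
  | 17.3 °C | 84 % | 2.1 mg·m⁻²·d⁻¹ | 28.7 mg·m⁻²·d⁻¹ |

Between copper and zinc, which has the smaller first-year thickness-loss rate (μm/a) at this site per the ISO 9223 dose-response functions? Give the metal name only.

zinc

copper: temperature factor f = -0.080·(7.3) = -0.5840
  Pd branch = 0.0053·Pd^0.26·e^(0.059·RH+f) = 0.5091 μm/a
  Sd branch = 0.01025·Sd^0.27·e^(0.036·RH+0.049·T) = 1.218 μm/a
  r_corr = 0.5091 + 1.218 = 1.728 μm/a
zinc: temperature factor f = -0.071·(7.3) = -0.5183
  Pd branch = 0.0129·Pd^0.44·e^(0.046·RH+f) = 0.5074 μm/a
  Cl⁻ term: 0.0175·28.7^0.57·exp(0.008·84+0.085·17.3) = 1.01
  sum: 0.5074 + 1.01 → r_corr = 1.518 μm/a
Ordering by μm/a: copper (1.73) > zinc (1.52)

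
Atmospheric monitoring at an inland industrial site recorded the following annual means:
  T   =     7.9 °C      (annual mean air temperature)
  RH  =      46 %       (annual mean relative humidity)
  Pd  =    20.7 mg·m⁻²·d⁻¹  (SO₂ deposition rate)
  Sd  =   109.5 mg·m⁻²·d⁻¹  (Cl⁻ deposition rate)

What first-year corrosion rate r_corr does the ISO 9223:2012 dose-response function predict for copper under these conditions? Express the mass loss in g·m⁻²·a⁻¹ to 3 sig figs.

copper: f(T) = +0.126·(T−10) [T≤10 °C] = -0.2646
  Pd branch = 0.0053·Pd^0.26·e^(0.059·RH+f) = 0.135 μm/a
  Cl⁻ term: 0.01025·109.5^0.27·exp(0.036·46+0.049·7.9) = 0.281
  r_corr = 0.135 + 0.281 = 0.4159 μm/a
Convert to mass loss: 0.4159 μm/a × 8.96 g/cm³ = 3.727 g·m⁻²·a⁻¹

r_corr = 3.73 g·m⁻²·a⁻¹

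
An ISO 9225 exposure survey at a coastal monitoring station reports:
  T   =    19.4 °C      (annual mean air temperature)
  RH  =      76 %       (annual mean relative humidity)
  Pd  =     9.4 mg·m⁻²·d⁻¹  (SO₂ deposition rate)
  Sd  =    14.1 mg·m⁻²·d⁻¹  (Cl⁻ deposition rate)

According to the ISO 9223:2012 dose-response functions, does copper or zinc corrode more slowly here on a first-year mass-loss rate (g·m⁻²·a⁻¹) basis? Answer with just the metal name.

zinc

copper: temperature factor f = -0.080·(9.4) = -0.7520
  SO₂ term: 0.0053·9.4^0.26·exp(0.059·76-0.7520) = 0.3963
  Sd branch = 0.01025·Sd^0.27·e^(0.036·RH+0.049·T) = 0.8358 μm/a
  r_corr = 0.3963 + 0.8358 = 1.232 μm/a
  mass loss = 1.232 μm/a × 8.96 g/cm³ = 11.04 g·m⁻²·a⁻¹
zinc: temperature factor f = -0.071·(9.4) = -0.6674
  Pd branch = 0.0129·Pd^0.44·e^(0.046·RH+f) = 0.5851 μm/a
  Sd branch = 0.0175·Sd^0.57·e^(0.008·RH+0.085·T) = 0.7556 μm/a
  sum: 0.5851 + 0.7556 → r_corr = 1.341 μm/a
  mass loss = 1.341 μm/a × 7.14 g/cm³ = 9.572 g·m⁻²·a⁻¹
Ordering by g·m⁻²·a⁻¹: copper (11) > zinc (9.57)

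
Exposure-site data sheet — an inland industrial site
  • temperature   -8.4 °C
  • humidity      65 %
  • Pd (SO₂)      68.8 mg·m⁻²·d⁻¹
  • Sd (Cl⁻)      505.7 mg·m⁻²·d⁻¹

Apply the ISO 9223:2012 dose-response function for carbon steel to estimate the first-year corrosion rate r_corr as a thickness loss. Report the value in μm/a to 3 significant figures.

carbon steel: temperature factor f = +0.150·(-18.4) = -2.7600
  Pd branch = 1.77·Pd^0.52·e^(0.02·RH+f) = 3.711 μm/a
  Cl⁻ term: 0.102·505.7^0.62·exp(0.033·65+0.04·-8.4) = 29.56
  sum: 3.711 + 29.56 → r_corr = 33.27 μm/a

r_corr = 33.3 μm/a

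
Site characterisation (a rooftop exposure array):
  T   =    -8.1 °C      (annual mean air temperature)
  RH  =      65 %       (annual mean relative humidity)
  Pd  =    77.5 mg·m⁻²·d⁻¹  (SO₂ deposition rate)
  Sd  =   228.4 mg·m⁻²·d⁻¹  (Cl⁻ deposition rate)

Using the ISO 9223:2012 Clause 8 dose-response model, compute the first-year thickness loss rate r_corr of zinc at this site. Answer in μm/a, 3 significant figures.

r_corr = 1.20 μm/a

zinc: temperature factor f = +0.038·(-18.1) = -0.6878
  Pd branch = 0.0129·Pd^0.44·e^(0.046·RH+f) = 0.8744 μm/a
  Sd branch = 0.0175·Sd^0.57·e^(0.008·RH+0.085·T) = 0.3268 μm/a
  r_corr = 0.8744 + 0.3268 = 1.201 μm/a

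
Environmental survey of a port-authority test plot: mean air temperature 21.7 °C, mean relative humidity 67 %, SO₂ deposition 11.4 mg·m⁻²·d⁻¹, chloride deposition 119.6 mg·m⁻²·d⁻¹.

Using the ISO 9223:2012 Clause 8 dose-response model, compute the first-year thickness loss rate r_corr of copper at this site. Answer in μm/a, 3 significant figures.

copper: temperature factor f = -0.080·(11.7) = -0.9360
  Pd branch = 0.0053·Pd^0.26·e^(0.059·RH+f) = 0.2039 μm/a
  Cl⁻ term: 0.01025·119.6^0.27·exp(0.036·67+0.049·21.7) = 1.205
  r_corr = 0.2039 + 1.205 = 1.409 μm/a

r_corr = 1.41 μm/a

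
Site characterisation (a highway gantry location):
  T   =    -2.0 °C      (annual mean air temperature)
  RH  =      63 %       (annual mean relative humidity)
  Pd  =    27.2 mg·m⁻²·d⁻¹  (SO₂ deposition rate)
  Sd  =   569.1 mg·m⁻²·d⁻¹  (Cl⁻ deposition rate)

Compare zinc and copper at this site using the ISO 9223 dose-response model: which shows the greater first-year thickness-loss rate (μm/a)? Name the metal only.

zinc

zinc: f(T) = +0.038·(T−10) [T≤10 °C] = -0.4560
  sulphur-dioxide contribution → 0.6344 μm/a
  chloride contribution → 0.909 μm/a
  total first-year rate 1.543 μm/a
copper: T≤10 °C ⇒ hinge +0.126·(-2.0−10) = -1.5120
  sulphur-dioxide contribution → 0.1135 μm/a
  chloride contribution → 0.4978 μm/a
  ⇒ r_corr(copper) = 0.6113 μm/a
Ordering by μm/a: zinc (1.54) > copper (0.611)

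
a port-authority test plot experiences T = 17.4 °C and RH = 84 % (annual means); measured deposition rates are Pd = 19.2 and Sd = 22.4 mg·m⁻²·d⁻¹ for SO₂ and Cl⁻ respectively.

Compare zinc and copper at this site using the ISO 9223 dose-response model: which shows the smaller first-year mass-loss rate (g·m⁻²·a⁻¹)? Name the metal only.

zinc

zinc: T>10 °C ⇒ hinge -0.071·(17.4−10) = -0.5254
  SO₂ term: 0.0129·19.2^0.44·exp(0.046·84-0.5254) = 1.334
  Cl⁻ term: 0.0175·22.4^0.57·exp(0.008·84+0.085·17.4) = 0.8848
  sum: 1.334 + 0.8848 → r_corr = 2.219 μm/a
  mass loss = 2.219 μm/a × 7.14 g/cm³ = 15.84 g·m⁻²·a⁻¹
copper: T>10 °C ⇒ hinge -0.080·(17.4−10) = -0.5920
  Pd branch = 0.0053·Pd^0.26·e^(0.059·RH+f) = 0.8978 μm/a
  Cl⁻ term: 0.01025·22.4^0.27·exp(0.036·84+0.049·17.4) = 1.145
  r_corr = 0.8978 + 1.145 = 2.043 μm/a
  mass loss = 2.043 μm/a × 8.96 g/cm³ = 18.31 g·m⁻²·a⁻¹
Ordering by g·m⁻²·a⁻¹: copper (18.3) > zinc (15.8)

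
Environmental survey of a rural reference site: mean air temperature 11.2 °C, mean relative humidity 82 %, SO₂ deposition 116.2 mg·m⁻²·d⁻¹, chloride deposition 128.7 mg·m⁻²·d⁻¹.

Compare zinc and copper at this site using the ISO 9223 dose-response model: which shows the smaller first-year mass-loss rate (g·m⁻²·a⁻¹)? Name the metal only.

copper

zinc: T>10 °C ⇒ hinge -0.071·(11.2−10) = -0.0852
  sulphur-dioxide contribution → 4.173 μm/a
  chloride contribution → 1.393 μm/a
  total first-year rate 5.566 μm/a
  mass loss = 5.566 μm/a × 7.14 g/cm³ = 39.74 g·m⁻²·a⁻¹
copper: f(T) = -0.080·(T−10) [T>10 °C] = -0.0960
  sulphur-dioxide contribution → 2.092 μm/a
  chloride contribution → 1.261 μm/a
  total first-year rate 3.353 μm/a
  mass loss = 3.353 μm/a × 8.96 g/cm³ = 30.05 g·m⁻²·a⁻¹
Ordering by g·m⁻²·a⁻¹: zinc (39.7) > copper (30)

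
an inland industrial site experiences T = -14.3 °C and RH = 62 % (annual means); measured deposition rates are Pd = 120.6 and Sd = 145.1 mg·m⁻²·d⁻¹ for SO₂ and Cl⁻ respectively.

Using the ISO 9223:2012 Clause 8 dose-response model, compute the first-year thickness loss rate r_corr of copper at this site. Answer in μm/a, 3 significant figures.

r_corr = 0.215 μm/a

copper: temperature factor f = +0.126·(-24.3) = -3.0618
  Pd branch = 0.0053·Pd^0.26·e^(0.059·RH+f) = 0.03345 μm/a
  Sd branch = 0.01025·Sd^0.27·e^(0.036·RH+0.049·T) = 0.1817 μm/a
  sum: 0.03345 + 0.1817 → r_corr = 0.2152 μm/a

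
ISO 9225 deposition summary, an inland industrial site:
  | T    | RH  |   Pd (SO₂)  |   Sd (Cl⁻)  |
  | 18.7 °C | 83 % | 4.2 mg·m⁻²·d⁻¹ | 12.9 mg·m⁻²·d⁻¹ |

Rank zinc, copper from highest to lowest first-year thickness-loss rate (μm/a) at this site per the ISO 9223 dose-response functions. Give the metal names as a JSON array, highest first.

["copper", "zinc"]

zinc: f(T) = -0.071·(T−10) [T>10 °C] = -0.6177
  Pd branch = 0.0129·Pd^0.44·e^(0.046·RH+f) = 0.5952 μm/a
  Sd branch = 0.0175·Sd^0.57·e^(0.008·RH+0.085·T) = 0.7157 μm/a
  r_corr = 0.5952 + 0.7157 = 1.311 μm/a
copper: temperature factor f = -0.080·(8.7) = -0.6960
  Pd branch = 0.0053·Pd^0.26·e^(0.059·RH+f) = 0.5138 μm/a
  Cl⁻ term: 0.01025·12.9^0.27·exp(0.036·83+0.049·18.7) = 1.014
  r_corr = 0.5138 + 1.014 = 1.528 μm/a
Ordering by μm/a: copper (1.53) > zinc (1.31)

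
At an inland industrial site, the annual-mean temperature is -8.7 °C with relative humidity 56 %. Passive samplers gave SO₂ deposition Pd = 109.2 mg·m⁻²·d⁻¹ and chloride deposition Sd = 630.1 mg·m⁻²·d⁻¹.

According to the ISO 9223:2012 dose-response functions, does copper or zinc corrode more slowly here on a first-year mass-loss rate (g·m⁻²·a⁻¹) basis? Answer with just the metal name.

copper: f(T) = +0.126·(T−10) [T≤10 °C] = -2.3562
  sulphur-dioxide contribution → 0.04633 μm/a
  chloride contribution → 0.2864 μm/a
  total first-year rate 0.3327 μm/a
  mass loss = 0.3327 μm/a × 8.96 g/cm³ = 2.981 g·m⁻²·a⁻¹
zinc: T≤10 °C ⇒ hinge +0.038·(-8.7−10) = -0.7106
  sulphur-dioxide contribution → 0.657 μm/a
  chloride contribution → 0.5154 μm/a
  total first-year rate 1.172 μm/a
  mass loss = 1.172 μm/a × 7.14 g/cm³ = 8.37 g·m⁻²·a⁻¹
Ordering by g·m⁻²·a⁻¹: zinc (8.37) > copper (2.98)

copper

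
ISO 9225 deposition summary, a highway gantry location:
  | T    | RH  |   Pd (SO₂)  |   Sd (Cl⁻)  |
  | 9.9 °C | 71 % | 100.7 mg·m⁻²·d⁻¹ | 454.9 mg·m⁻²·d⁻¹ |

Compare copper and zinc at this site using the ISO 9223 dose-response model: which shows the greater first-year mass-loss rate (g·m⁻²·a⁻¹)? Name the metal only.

copper: T≤10 °C ⇒ hinge +0.126·(9.9−10) = -0.0126
  SO₂ term: 0.0053·100.7^0.26·exp(0.059·71-0.0126) = 1.145
  Cl⁻ term: 0.01025·454.9^0.27·exp(0.036·71+0.049·9.9) = 1.12
  r_corr = 1.145 + 1.12 = 2.265 μm/a
  mass loss = 2.265 μm/a × 8.96 g/cm³ = 20.29 g·m⁻²·a⁻¹
zinc: f(T) = +0.038·(T−10) [T≤10 °C] = -0.0038
  SO₂ term: 0.0129·100.7^0.44·exp(0.046·71-0.0038) = 2.563
  Sd branch = 0.0175·Sd^0.57·e^(0.008·RH+0.085·T) = 2.345 μm/a
  r_corr = 2.563 + 2.345 = 4.908 μm/a
  mass loss = 4.908 μm/a × 7.14 g/cm³ = 35.04 g·m⁻²·a⁻¹
Ordering by g·m⁻²·a⁻¹: zinc (35) > copper (20.3)

zinc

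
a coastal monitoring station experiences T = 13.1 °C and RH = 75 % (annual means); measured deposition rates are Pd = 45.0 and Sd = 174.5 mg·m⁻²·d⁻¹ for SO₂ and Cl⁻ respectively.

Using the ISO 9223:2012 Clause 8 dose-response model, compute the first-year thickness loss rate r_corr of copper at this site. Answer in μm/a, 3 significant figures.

copper: f(T) = -0.080·(T−10) [T>10 °C] = -0.2480
  SO₂ term: 0.0053·45.0^0.26·exp(0.059·75-0.2480) = 0.9293
  Cl⁻ term: 0.01025·174.5^0.27·exp(0.036·75+0.049·13.1) = 1.168
  sum: 0.9293 + 1.168 → r_corr = 2.097 μm/a

r_corr = 2.10 μm/a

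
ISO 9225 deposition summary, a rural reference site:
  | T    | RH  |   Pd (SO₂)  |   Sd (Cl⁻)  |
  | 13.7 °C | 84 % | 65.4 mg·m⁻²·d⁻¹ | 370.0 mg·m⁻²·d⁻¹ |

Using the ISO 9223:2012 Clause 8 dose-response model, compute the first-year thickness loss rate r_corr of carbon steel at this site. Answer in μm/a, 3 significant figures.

r_corr = 179 μm/a

carbon steel: T>10 °C ⇒ hinge -0.054·(13.7−10) = -0.1998
  Pd branch = 1.77·Pd^0.52·e^(0.02·RH+f) = 68.38 μm/a
  Cl⁻ term: 0.102·370.0^0.62·exp(0.033·84+0.04·13.7) = 110.3
  r_corr = 68.38 + 110.3 = 178.7 μm/a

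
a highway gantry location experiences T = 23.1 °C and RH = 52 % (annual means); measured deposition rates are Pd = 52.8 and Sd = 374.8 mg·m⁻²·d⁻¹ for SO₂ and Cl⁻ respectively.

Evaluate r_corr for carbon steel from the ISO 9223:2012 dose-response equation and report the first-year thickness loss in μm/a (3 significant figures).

carbon steel: f(T) = -0.054·(T−10) [T>10 °C] = -0.7074
  SO₂ term: 1.77·52.8^0.52·exp(0.02·52-0.7074) = 19.42
  Cl⁻ term: 0.102·374.8^0.62·exp(0.033·52+0.04·23.1) = 56.35
  r_corr = 19.42 + 56.35 = 75.77 μm/a

r_corr = 75.8 μm/a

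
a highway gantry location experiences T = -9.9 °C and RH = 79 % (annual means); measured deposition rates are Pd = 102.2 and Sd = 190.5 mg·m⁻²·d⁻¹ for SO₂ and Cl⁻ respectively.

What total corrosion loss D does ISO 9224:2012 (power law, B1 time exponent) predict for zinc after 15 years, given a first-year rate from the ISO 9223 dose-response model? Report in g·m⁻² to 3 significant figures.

D(15) = 132 g·m⁻²

zinc: T≤10 °C ⇒ hinge +0.038·(-9.9−10) = -0.7562
  SO₂ term: 0.0129·102.2^0.44·exp(0.046·79-0.7562) = 1.756
  Cl⁻ term: 0.0175·190.5^0.57·exp(0.008·79+0.085·-9.9) = 0.2829
  r_corr = 1.756 + 0.2829 = 2.039 μm/a
ISO 9224: D(t) = r_corr · t^b with b = 0.813 (zinc, B1)
  D(15) = 2.039 × 15^0.813 = 2.039 × 9.04 = 18.43 μm
  Mass loss = 18.43 μm × 7.14 g/cm³ = 131.6 g·m⁻²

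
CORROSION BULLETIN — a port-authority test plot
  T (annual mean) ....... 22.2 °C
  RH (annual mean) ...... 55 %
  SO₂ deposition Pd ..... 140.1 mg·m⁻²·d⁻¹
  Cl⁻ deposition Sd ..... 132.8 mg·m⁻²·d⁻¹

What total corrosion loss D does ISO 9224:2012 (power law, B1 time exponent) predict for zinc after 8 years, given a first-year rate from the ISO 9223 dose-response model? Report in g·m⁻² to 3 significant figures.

zinc: f(T) = -0.071·(T−10) [T>10 °C] = -0.8662
  Pd branch = 0.0129·Pd^0.44·e^(0.046·RH+f) = 0.5992 μm/a
  Sd branch = 0.0175·Sd^0.57·e^(0.008·RH+0.085·T) = 2.91 μm/a
  sum: 0.5992 + 2.91 → r_corr = 3.509 μm/a
Power-law: D(8) = r_corr · 8^0.813
  D(8) = 3.509 × 8^0.813 = 3.509 × 5.423 = 19.03 μm
  Mass loss = 19.03 μm × 7.14 g/cm³ = 135.9 g·m⁻²

D(8) = 136 g·m⁻²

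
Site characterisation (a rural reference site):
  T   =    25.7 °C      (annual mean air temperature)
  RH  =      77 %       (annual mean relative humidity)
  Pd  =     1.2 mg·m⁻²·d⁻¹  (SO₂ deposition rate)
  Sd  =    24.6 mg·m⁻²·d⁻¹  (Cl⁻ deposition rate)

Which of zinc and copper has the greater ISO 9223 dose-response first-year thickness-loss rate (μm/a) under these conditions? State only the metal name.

zinc: T>10 °C ⇒ hinge -0.071·(25.7−10) = -1.1147
  SO₂ term: 0.0129·1.2^0.44·exp(0.046·77-1.1147) = 0.1583
  Cl⁻ term: 0.0175·24.6^0.57·exp(0.008·77+0.085·25.7) = 1.787
  r_corr = 0.1583 + 1.787 = 1.945 μm/a
copper: temperature factor f = -0.080·(15.7) = -1.2560
  SO₂ term: 0.0053·1.2^0.26·exp(0.059·77-1.2560) = 0.1487
  Sd branch = 0.01025·Sd^0.27·e^(0.036·RH+0.049·T) = 1.371 μm/a
  r_corr = 0.1487 + 1.371 = 1.52 μm/a
Ordering by μm/a: zinc (1.95) > copper (1.52)

zinc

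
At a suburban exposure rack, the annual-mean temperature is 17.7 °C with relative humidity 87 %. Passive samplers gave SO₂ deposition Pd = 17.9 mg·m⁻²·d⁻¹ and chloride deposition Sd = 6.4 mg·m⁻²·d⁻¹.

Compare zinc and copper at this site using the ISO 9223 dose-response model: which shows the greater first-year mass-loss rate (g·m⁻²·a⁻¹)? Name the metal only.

zinc: T>10 °C ⇒ hinge -0.071·(17.7−10) = -0.5467
  sulphur-dioxide contribution → 1.454 μm/a
  chloride contribution → 0.4552 μm/a
  total first-year rate 1.909 μm/a
  mass loss = 1.909 μm/a × 7.14 g/cm³ = 13.63 g·m⁻²·a⁻¹
copper: temperature factor f = -0.080·(7.7) = -0.6160
  sulphur-dioxide contribution → 1.027 μm/a
  chloride contribution → 0.9231 μm/a
  ⇒ r_corr(copper) = 1.951 μm/a
  mass loss = 1.951 μm/a × 8.96 g/cm³ = 17.48 g·m⁻²·a⁻¹
Ordering by g·m⁻²·a⁻¹: copper (17.5) > zinc (13.6)

copper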